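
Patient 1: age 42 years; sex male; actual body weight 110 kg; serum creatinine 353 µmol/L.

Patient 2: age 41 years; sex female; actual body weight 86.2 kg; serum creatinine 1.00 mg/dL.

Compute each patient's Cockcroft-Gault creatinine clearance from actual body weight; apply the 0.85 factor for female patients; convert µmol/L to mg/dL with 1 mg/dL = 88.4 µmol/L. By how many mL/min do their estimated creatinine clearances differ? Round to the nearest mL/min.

63 mL/min

Patient 1: SCr = 353 / 88.4 = 3.993 mg/dL
Patient 1: CrCl = (140 − 42) × 110 / (72 × 3.993) = 10780.0 / 287.50 ≈ 37.5 mL/min
Patient 2: CrCl = (140 − 41) × 86.2 / (72 × 1) × 0.85 = 8533.8 / 72.00 × 0.85 ≈ 100.7 mL/min
|37.5 − 100.7| = 63.2 mL/min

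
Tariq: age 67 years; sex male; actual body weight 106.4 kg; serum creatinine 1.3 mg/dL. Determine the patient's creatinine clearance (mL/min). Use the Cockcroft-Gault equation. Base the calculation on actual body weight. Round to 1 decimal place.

CrCl = (140 − 67) × 106.4 / (72 × 1.3) = 7767.2 / 93.60 ≈ 83.0 mL/min

83.0 mL/min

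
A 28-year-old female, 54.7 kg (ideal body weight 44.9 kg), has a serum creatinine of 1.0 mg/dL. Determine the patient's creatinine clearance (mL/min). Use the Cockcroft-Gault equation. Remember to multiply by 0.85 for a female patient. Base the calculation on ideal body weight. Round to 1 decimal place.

59.4 mL/min

CrCl = (140 − 28) × 44.9 / (72 × 1) × 0.85 = 5028.8 / 72.00 × 0.85 ≈ 59.4 mL/min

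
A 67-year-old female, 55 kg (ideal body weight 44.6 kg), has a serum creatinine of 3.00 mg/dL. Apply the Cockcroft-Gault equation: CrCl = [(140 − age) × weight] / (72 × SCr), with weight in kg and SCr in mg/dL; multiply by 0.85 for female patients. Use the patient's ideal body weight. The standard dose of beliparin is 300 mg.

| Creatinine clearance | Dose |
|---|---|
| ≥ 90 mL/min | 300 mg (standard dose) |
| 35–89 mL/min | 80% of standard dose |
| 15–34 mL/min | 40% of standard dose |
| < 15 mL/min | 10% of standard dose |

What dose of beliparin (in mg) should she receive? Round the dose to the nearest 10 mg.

CrCl = (140 − 67) × 44.6 / (72 × 3) × 0.85 = 3255.8 / 216.00 × 0.85 ≈ 12.8 mL/min
CrCl ≈ 13 mL/min → bracket < 15 mL/min.
10% of 300 mg = 30 mg

30 mg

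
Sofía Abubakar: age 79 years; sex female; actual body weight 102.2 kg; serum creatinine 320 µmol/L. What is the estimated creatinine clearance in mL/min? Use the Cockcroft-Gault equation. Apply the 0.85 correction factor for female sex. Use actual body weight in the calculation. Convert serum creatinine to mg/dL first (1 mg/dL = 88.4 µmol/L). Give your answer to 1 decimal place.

20.3 mL/min

SCr = 320 / 88.4 = 3.62 mg/dL
CrCl = (140 − 79) × 102.2 / (72 × 3.62) × 0.85 = 6234.2 / 260.64 × 0.85 ≈ 20.3 mL/min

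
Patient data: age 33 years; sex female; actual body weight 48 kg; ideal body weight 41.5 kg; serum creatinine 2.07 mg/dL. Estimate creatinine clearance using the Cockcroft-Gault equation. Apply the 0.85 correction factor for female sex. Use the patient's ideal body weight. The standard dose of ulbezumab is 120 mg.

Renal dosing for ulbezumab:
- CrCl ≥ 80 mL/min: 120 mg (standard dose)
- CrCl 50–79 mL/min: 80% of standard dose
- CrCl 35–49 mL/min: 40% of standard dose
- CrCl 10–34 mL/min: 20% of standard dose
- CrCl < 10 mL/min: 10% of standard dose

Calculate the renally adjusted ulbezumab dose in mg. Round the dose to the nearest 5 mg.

CrCl = (140 − 33) × 41.5 / (72 × 2.07) × 0.85 = 4440.5 / 149.04 × 0.85 ≈ 25.3 mL/min
CrCl ≈ 25 mL/min → bracket 10–34 mL/min.
20% of 120 mg = 24 mg → 25 mg

25 mg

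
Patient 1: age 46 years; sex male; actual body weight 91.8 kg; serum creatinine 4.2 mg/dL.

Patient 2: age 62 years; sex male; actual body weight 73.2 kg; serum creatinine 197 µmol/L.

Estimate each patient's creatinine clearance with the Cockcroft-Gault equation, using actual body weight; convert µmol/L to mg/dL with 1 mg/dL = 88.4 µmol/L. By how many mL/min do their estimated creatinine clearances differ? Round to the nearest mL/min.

7 mL/min

Patient 1: CrCl = (140 − 46) × 91.8 / (72 × 4.2) = 8629.2 / 302.40 ≈ 28.5 mL/min
Patient 2: SCr = 197 / 88.4 = 2.229 mg/dL
Patient 2: CrCl = (140 − 62) × 73.2 / (72 × 2.229) = 5709.6 / 160.49 ≈ 35.6 mL/min
|28.5 − 35.6| = 7.1 mL/min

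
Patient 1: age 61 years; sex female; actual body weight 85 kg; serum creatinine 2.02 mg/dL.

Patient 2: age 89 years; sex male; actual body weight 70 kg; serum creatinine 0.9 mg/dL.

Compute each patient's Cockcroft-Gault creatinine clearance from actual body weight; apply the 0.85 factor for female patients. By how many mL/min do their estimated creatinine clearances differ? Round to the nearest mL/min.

Patient 1: CrCl = (140 − 61) × 85 / (72 × 2.02) × 0.85 = 6715.0 / 145.44 × 0.85 ≈ 39.2 mL/min
Patient 2: CrCl = (140 − 89) × 70 / (72 × 0.9) = 3570.0 / 64.80 ≈ 55.1 mL/min
|39.2 − 55.1| = 15.9 mL/min

16 mL/min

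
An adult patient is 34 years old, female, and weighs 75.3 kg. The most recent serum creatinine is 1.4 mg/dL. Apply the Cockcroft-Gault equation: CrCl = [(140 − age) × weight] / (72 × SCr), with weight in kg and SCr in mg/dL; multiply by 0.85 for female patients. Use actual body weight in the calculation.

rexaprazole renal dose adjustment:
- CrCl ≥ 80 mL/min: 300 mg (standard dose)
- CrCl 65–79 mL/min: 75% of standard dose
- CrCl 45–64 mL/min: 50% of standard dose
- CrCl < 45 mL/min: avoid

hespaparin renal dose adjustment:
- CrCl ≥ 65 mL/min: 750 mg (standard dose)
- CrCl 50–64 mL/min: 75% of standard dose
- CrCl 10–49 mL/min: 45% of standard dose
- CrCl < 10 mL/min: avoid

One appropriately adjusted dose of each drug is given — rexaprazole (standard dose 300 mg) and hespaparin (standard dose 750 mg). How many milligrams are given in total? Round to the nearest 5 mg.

CrCl = (140 − 34) × 75.3 / (72 × 1.4) × 0.85 = 7981.8 / 100.80 × 0.85 ≈ 67.3 mL/min
CrCl ≈ 67 mL/min.
rexaprazole: 65–79 mL/min → 75% of 300 mg = 225 mg.
hespaparin: ≥ 65 mL/min → 100% of 750 mg = 750 mg.
Total = 225 + 750 = 975 mg.

975 mg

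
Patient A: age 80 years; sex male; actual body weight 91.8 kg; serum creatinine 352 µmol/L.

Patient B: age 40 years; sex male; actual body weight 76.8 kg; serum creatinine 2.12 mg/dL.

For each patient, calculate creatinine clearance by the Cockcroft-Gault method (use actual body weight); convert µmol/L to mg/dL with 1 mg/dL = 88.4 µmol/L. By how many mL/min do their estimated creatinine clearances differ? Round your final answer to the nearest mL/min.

Patient A: SCr = 352 / 88.4 = 3.982 mg/dL
Patient A: CrCl = (140 − 80) × 91.8 / (72 × 3.982) = 5508.0 / 286.70 ≈ 19.2 mL/min
Patient B: CrCl = (140 − 40) × 76.8 / (72 × 2.12) = 7680.0 / 152.64 ≈ 50.3 mL/min
|19.2 − 50.3| = 31.1 mL/min

31 mL/min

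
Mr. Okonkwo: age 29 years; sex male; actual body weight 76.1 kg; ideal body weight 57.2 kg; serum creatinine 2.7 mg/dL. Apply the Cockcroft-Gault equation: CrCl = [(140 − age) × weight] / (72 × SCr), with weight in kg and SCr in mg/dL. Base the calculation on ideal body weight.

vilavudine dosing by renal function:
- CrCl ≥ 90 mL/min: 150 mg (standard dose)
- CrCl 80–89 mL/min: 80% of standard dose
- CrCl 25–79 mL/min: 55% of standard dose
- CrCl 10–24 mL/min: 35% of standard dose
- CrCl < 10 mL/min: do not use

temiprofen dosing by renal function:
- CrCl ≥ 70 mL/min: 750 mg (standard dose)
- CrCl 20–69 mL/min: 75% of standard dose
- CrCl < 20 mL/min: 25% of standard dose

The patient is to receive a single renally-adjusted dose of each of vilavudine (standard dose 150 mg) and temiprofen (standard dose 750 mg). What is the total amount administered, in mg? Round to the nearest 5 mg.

CrCl = (140 − 29) × 57.2 / (72 × 2.7) = 6349.2 / 194.40 ≈ 32.7 mL/min
CrCl ≈ 33 mL/min.
vilavudine: 25–79 mL/min → 55% of 150 mg = 82.5 mg.
temiprofen: 20–69 mL/min → 75% of 750 mg = 562.5 mg.
Total = 82.5 + 562.5 = 645 mg.

645 mg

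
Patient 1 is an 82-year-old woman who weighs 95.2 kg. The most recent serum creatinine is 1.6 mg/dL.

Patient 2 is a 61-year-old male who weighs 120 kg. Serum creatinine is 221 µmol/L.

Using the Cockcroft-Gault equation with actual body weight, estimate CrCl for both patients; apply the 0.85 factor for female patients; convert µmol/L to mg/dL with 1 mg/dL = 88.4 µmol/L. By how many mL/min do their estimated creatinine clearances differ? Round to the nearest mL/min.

12 mL/min

Patient 1: CrCl = (140 − 82) × 95.2 / (72 × 1.6) × 0.85 = 5521.6 / 115.20 × 0.85 ≈ 40.7 mL/min
Patient 2: SCr = 221 / 88.4 = 2.5 mg/dL
Patient 2: CrCl = (140 − 61) × 120 / (72 × 2.5) = 9480.0 / 180.00 ≈ 52.7 mL/min
|40.7 − 52.7| = 12.0 mL/min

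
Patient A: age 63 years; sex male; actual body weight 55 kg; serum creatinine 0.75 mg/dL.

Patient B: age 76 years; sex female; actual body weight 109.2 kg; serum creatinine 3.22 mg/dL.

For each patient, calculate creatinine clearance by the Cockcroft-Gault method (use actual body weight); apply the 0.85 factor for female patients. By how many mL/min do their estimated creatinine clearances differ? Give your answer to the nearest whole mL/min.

Patient A: CrCl = (140 − 63) × 55 / (72 × 0.75) = 4235.0 / 54.00 ≈ 78.4 mL/min
Patient B: CrCl = (140 − 76) × 109.2 / (72 × 3.22) × 0.85 = 6988.8 / 231.84 × 0.85 ≈ 25.6 mL/min
|78.4 − 25.6| = 52.8 mL/min

53 mL/min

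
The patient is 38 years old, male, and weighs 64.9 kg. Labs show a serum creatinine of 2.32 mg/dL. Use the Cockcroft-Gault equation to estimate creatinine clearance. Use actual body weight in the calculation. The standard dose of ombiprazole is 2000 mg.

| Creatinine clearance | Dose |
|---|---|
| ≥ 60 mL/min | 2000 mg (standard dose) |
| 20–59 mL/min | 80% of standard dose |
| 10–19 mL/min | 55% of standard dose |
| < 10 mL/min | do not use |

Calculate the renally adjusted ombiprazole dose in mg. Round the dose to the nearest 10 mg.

1600 mg

CrCl = (140 − 38) × 64.9 / (72 × 2.32) = 6619.8 / 167.04 ≈ 39.6 mL/min
CrCl ≈ 40 mL/min → bracket 20–59 mL/min.
80% of 2000 mg = 1600 mg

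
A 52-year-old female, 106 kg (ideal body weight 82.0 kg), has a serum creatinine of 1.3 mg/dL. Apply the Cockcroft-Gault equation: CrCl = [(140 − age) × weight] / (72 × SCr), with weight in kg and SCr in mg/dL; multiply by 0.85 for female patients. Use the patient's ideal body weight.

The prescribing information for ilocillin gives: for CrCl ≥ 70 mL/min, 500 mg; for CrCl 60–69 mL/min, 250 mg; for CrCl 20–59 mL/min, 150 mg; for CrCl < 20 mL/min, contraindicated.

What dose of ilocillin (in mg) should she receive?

250 mg

CrCl = (140 − 52) × 82 / (72 × 1.3) × 0.85 = 7216.0 / 93.60 × 0.85 ≈ 65.5 mL/min
CrCl ≈ 66 mL/min → bracket 60–69 mL/min.
Dose for this bracket: 250 mg.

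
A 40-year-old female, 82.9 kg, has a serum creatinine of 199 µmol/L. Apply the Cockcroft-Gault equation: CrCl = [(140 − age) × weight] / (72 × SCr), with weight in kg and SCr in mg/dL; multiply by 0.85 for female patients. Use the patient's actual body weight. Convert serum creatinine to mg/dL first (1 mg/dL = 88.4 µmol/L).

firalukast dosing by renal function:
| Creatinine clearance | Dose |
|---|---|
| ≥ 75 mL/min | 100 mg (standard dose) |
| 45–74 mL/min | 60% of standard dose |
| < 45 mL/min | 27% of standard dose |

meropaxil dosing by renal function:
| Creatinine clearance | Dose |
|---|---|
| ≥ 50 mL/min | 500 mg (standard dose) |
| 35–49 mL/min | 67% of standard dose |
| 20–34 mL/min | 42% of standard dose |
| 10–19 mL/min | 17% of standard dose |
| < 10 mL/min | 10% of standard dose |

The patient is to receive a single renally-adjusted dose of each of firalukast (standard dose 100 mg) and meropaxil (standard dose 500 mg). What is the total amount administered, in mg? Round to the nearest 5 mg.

SCr = 199 / 88.4 = 2.251 mg/dL
CrCl = (140 − 40) × 82.9 / (72 × 2.251) × 0.85 = 8290.0 / 162.07 × 0.85 ≈ 43.5 mL/min
CrCl ≈ 43 mL/min.
firalukast: < 45 mL/min → 27% of 100 mg = 27 mg.
meropaxil: 35–49 mL/min → 67% of 500 mg = 335 mg.
Total = 27 + 335 = 362 mg.

360 mg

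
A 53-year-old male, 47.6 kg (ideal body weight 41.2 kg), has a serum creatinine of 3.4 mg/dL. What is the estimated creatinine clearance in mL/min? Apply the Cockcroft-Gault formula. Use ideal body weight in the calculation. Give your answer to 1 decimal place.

14.6 mL/min

CrCl = (140 − 53) × 41.2 / (72 × 3.4) = 3584.4 / 244.80 ≈ 14.6 mL/min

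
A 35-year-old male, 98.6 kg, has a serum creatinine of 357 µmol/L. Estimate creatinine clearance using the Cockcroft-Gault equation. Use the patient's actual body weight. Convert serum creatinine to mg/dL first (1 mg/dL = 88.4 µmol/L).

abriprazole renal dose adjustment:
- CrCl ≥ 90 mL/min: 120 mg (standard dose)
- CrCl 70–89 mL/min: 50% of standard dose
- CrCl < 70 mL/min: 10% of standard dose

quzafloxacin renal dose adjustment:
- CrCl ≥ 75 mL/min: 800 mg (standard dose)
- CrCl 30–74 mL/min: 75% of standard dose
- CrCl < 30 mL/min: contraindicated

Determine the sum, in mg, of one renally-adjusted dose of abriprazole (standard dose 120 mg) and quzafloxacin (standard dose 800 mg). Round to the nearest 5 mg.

SCr = 357 / 88.4 = 4.038 mg/dL
CrCl = (140 − 35) × 98.6 / (72 × 4.038) = 10353.0 / 290.74 ≈ 35.6 mL/min
CrCl ≈ 36 mL/min.
abriprazole: < 70 mL/min → 10% of 120 mg = 12 mg.
quzafloxacin: 30–74 mL/min → 75% of 800 mg = 600 mg.
Total = 12 + 600 = 612 mg.

610 mg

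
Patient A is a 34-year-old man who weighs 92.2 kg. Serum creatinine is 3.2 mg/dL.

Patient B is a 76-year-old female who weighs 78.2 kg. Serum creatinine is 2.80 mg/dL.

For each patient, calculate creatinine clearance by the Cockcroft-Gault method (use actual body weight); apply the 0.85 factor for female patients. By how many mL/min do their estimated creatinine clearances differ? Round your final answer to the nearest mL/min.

Patient A: CrCl = (140 − 34) × 92.2 / (72 × 3.2) = 9773.2 / 230.40 ≈ 42.4 mL/min
Patient B: CrCl = (140 − 76) × 78.2 / (72 × 2.8) × 0.85 = 5004.8 / 201.60 × 0.85 ≈ 21.1 mL/min
|42.4 − 21.1| = 21.3 mL/min

21 mL/min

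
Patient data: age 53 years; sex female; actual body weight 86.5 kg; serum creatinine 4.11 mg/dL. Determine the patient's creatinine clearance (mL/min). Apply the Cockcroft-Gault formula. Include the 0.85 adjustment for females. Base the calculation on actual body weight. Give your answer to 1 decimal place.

CrCl = (140 − 53) × 86.5 / (72 × 4.11) × 0.85 = 7525.5 / 295.92 × 0.85 ≈ 21.6 mL/min

21.6 mL/min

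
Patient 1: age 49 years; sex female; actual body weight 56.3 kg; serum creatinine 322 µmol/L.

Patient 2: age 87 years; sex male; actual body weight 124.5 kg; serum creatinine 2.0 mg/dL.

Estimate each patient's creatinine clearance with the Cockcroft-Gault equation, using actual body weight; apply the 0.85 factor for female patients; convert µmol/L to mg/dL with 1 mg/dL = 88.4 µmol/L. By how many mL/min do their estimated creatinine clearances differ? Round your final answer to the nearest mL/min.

29 mL/min

Patient 1: SCr = 322 / 88.4 = 3.643 mg/dL
Patient 1: CrCl = (140 − 49) × 56.3 / (72 × 3.643) × 0.85 = 5123.3 / 262.30 × 0.85 ≈ 16.6 mL/min
Patient 2: CrCl = (140 − 87) × 124.5 / (72 × 2) = 6598.5 / 144.00 ≈ 45.8 mL/min
|16.6 − 45.8| = 29.2 mL/min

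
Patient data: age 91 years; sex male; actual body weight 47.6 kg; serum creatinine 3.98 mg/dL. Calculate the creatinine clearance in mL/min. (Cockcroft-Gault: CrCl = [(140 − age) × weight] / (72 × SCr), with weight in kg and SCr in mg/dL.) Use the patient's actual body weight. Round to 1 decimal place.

8.1 mL/min

CrCl = (140 − 91) × 47.6 / (72 × 3.98) = 2332.4 / 286.56 ≈ 8.1 mL/min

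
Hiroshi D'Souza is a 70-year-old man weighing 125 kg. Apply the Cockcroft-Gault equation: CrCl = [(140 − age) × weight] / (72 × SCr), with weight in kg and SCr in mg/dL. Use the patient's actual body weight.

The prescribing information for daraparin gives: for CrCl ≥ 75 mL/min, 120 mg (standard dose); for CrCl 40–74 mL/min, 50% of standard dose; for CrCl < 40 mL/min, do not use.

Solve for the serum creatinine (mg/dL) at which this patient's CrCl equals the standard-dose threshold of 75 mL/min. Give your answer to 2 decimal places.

Standard dose requires CrCl ≥ 75 mL/min.
Set (140 − 70) × 125 / (72 × SCr) = 75
SCr = (140 − 70) × 125 / (72 × 75) = 1.620 mg/dL

1.62 mg/dL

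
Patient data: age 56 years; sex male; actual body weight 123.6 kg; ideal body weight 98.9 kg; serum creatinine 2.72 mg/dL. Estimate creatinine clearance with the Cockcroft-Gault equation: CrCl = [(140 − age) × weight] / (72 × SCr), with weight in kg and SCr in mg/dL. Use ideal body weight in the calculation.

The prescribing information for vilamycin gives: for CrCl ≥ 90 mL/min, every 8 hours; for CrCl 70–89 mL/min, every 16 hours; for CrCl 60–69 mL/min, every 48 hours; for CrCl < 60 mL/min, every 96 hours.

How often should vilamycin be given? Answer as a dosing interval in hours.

every 96 hours

CrCl = (140 − 56) × 98.9 / (72 × 2.72) = 8307.6 / 195.84 ≈ 42.4 mL/min
CrCl ≈ 42 mL/min → bracket < 60 mL/min → every 96 hours.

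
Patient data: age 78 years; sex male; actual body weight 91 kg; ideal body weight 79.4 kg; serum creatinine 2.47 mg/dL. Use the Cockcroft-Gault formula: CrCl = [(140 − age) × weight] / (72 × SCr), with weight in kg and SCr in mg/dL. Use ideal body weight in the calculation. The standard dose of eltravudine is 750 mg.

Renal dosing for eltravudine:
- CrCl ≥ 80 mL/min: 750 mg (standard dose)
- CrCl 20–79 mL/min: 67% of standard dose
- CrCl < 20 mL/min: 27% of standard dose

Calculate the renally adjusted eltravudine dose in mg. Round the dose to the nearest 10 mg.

500 mg

CrCl = (140 − 78) × 79.4 / (72 × 2.47) = 4922.8 / 177.84 ≈ 27.7 mL/min
CrCl ≈ 28 mL/min → bracket 20–79 mL/min.
67% of 750 mg = 502.5 mg → 500 mg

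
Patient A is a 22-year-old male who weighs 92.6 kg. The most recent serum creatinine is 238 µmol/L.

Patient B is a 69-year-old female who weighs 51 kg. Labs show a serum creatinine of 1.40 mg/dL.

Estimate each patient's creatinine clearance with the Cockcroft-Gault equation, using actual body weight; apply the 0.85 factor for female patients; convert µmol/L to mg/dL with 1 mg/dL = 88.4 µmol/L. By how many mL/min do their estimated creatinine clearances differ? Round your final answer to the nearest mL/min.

Patient A: SCr = 238 / 88.4 = 2.692 mg/dL
Patient A: CrCl = (140 − 22) × 92.6 / (72 × 2.692) = 10926.8 / 193.82 ≈ 56.4 mL/min
Patient B: CrCl = (140 − 69) × 51 / (72 × 1.4) × 0.85 = 3621.0 / 100.80 × 0.85 ≈ 30.5 mL/min
|56.4 − 30.5| = 25.9 mL/min

26 mL/min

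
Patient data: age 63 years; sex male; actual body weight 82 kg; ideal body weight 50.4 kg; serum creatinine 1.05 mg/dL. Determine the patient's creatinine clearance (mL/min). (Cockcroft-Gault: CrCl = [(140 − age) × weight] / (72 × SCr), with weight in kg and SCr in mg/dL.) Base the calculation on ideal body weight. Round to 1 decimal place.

CrCl = (140 − 63) × 50.4 / (72 × 1.05) = 3880.8 / 75.60 ≈ 51.3 mL/min

51.3 mL/min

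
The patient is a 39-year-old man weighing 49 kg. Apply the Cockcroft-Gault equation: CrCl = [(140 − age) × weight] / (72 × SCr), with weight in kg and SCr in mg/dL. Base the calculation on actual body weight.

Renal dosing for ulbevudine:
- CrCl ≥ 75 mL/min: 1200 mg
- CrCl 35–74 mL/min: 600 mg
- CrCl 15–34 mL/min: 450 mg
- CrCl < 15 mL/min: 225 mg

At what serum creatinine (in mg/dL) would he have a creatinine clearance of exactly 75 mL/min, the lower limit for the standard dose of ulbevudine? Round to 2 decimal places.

0.92 mg/dL

Standard dose requires CrCl ≥ 75 mL/min.
Set (140 − 39) × 49 / (72 × SCr) = 75
SCr = (140 − 39) × 49 / (72 × 75) = 0.916 mg/dL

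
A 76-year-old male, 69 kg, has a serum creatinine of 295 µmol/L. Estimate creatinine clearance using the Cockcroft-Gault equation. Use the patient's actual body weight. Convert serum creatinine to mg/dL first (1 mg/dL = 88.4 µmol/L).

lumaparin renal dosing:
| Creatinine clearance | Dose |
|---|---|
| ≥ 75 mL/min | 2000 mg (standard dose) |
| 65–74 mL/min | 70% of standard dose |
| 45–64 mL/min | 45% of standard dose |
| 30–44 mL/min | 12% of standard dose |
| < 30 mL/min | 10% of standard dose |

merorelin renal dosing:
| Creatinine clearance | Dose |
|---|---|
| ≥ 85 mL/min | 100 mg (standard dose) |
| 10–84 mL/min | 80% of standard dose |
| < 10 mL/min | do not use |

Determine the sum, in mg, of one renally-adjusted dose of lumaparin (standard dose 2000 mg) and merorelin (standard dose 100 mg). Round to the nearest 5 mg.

SCr = 295 / 88.4 = 3.337 mg/dL
CrCl = (140 − 76) × 69 / (72 × 3.337) = 4416.0 / 240.26 ≈ 18.4 mL/min
CrCl ≈ 18 mL/min.
lumaparin: < 30 mL/min → 10% of 2000 mg = 200 mg.
merorelin: 10–84 mL/min → 80% of 100 mg = 80 mg.
Total = 200 + 80 = 280 mg.

280 mg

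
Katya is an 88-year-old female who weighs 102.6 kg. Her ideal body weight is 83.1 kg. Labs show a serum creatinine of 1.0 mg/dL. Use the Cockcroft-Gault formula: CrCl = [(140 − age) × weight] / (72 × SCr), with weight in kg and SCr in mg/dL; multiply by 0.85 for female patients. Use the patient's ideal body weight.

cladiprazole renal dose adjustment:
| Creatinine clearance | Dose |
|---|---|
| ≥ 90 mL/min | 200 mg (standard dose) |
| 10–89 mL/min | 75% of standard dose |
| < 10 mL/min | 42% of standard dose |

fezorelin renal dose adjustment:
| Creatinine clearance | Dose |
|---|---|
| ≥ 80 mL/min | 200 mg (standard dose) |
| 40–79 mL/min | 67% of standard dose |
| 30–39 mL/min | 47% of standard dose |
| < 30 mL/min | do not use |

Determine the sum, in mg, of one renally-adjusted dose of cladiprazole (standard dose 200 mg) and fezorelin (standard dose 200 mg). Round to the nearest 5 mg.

CrCl = (140 − 88) × 83.1 / (72 × 1) × 0.85 = 4321.2 / 72.00 × 0.85 ≈ 51.0 mL/min
CrCl ≈ 51 mL/min.
cladiprazole: 10–89 mL/min → 75% of 200 mg = 150 mg.
fezorelin: 40–79 mL/min → 67% of 200 mg = 134 mg.
Total = 150 + 134 = 284 mg.

285 mg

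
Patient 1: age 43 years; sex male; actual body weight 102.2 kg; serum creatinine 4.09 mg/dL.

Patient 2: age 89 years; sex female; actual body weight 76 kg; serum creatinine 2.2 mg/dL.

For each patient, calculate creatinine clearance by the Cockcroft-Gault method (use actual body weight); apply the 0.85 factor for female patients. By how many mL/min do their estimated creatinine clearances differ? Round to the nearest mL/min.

13 mL/min

Patient 1: CrCl = (140 − 43) × 102.2 / (72 × 4.09) = 9913.4 / 294.48 ≈ 33.7 mL/min
Patient 2: CrCl = (140 − 89) × 76 / (72 × 2.2) × 0.85 = 3876.0 / 158.40 × 0.85 ≈ 20.8 mL/min
|33.7 − 20.8| = 12.9 mL/min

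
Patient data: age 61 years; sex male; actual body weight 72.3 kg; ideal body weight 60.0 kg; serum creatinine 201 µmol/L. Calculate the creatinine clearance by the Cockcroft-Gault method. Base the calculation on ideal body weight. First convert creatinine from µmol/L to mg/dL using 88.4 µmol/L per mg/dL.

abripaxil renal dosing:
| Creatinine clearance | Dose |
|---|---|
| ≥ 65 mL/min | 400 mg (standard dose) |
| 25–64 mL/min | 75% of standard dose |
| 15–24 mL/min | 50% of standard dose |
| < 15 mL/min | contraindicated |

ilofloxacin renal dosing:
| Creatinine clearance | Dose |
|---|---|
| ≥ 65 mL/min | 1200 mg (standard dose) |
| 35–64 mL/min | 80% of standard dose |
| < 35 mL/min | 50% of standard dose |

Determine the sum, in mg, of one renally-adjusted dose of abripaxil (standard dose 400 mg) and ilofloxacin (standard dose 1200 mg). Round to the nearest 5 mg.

900 mg

SCr = 201 / 88.4 = 2.274 mg/dL
CrCl = (140 − 61) × 60 / (72 × 2.274) = 4740.0 / 163.73 ≈ 29.0 mL/min
CrCl ≈ 29 mL/min.
abripaxil: 25–64 mL/min → 75% of 400 mg = 300 mg.
ilofloxacin: < 35 mL/min → 50% of 1200 mg = 600 mg.
Total = 300 + 600 = 900 mg.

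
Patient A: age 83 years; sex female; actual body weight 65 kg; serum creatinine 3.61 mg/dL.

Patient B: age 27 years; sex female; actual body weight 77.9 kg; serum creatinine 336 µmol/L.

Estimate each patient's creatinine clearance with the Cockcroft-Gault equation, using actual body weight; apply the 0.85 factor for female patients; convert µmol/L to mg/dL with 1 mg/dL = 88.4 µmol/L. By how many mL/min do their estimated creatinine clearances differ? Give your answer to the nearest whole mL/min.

15 mL/min

Patient A: CrCl = (140 − 83) × 65 / (72 × 3.61) × 0.85 = 3705.0 / 259.92 × 0.85 ≈ 12.1 mL/min
Patient B: SCr = 336 / 88.4 = 3.801 mg/dL
Patient B: CrCl = (140 − 27) × 77.9 / (72 × 3.801) × 0.85 = 8802.7 / 273.67 × 0.85 ≈ 27.3 mL/min
|12.1 − 27.3| = 15.2 mL/min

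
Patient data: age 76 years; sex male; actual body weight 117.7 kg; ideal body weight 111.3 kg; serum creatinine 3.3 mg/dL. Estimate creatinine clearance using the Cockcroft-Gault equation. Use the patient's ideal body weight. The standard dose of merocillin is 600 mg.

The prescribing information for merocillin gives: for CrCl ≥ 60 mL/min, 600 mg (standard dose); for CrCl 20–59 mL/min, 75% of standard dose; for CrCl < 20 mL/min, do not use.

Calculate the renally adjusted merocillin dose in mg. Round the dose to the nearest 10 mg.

450 mg

CrCl = (140 − 76) × 111.3 / (72 × 3.3) = 7123.2 / 237.60 ≈ 30.0 mL/min
CrCl ≈ 30 mL/min → bracket 20–59 mL/min.
75% of 600 mg = 450 mg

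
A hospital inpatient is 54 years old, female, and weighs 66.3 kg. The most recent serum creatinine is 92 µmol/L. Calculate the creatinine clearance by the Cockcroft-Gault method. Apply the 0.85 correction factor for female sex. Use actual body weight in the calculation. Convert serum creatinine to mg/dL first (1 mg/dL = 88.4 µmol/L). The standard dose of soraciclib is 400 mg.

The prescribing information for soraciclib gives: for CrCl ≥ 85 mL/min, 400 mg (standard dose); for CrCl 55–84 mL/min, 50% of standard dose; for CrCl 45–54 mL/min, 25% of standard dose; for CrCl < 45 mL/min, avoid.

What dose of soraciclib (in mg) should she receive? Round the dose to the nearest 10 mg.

SCr = 92 / 88.4 = 1.041 mg/dL
CrCl = (140 − 54) × 66.3 / (72 × 1.041) × 0.85 = 5701.8 / 74.95 × 0.85 ≈ 64.7 mL/min
CrCl ≈ 65 mL/min → bracket 55–84 mL/min.
50% of 400 mg = 200 mg

200 mg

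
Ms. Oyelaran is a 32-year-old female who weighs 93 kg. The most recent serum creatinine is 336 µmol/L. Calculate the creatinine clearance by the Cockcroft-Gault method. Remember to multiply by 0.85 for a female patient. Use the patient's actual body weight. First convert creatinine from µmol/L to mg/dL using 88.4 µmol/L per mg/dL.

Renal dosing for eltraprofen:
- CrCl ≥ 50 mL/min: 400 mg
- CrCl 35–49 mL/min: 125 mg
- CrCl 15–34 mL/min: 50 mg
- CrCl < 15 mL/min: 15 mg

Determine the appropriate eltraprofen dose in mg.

SCr = 336 / 88.4 = 3.801 mg/dL
CrCl = (140 − 32) × 93 / (72 × 3.801) × 0.85 = 10044.0 / 273.67 × 0.85 ≈ 31.2 mL/min
CrCl ≈ 31 mL/min → bracket 15–34 mL/min.
Dose for this bracket: 50 mg.

50 mg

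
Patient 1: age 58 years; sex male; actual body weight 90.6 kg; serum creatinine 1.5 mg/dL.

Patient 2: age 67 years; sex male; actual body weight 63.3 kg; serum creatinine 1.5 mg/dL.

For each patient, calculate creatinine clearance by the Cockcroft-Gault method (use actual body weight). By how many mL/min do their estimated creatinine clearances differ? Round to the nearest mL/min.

26 mL/min

Patient 1: CrCl = (140 − 58) × 90.6 / (72 × 1.5) = 7429.2 / 108.00 ≈ 68.8 mL/min
Patient 2: CrCl = (140 − 67) × 63.3 / (72 × 1.5) = 4620.9 / 108.00 ≈ 42.8 mL/min
|68.8 − 42.8| = 26.0 mL/min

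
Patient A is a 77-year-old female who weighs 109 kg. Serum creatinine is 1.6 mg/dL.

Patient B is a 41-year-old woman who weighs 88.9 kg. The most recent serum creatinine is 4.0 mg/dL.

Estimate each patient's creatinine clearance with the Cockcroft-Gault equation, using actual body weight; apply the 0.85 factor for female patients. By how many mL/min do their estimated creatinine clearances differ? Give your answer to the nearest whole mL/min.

25 mL/min

Patient A: CrCl = (140 − 77) × 109 / (72 × 1.6) × 0.85 = 6867.0 / 115.20 × 0.85 ≈ 50.7 mL/min
Patient B: CrCl = (140 − 41) × 88.9 / (72 × 4) × 0.85 = 8801.1 / 288.00 × 0.85 ≈ 26.0 mL/min
|50.7 − 26.0| = 24.7 mL/min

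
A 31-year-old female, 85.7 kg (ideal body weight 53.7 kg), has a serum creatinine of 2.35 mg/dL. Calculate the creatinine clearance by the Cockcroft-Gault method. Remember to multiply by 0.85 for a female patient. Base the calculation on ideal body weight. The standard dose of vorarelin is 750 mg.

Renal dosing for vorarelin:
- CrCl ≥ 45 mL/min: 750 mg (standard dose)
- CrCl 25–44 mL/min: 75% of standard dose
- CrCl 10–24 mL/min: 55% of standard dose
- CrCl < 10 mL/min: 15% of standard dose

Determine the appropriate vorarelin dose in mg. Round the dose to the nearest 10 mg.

CrCl = (140 − 31) × 53.7 / (72 × 2.35) × 0.85 = 5853.3 / 169.20 × 0.85 ≈ 29.4 mL/min
CrCl ≈ 29 mL/min → bracket 25–44 mL/min.
75% of 750 mg = 562.5 mg → 560 mg

560 mg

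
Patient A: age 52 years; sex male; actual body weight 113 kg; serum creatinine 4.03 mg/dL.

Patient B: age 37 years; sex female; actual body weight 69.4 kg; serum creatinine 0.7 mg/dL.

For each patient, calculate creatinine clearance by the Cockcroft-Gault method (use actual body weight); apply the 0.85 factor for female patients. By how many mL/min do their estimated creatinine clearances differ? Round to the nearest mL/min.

86 mL/min

Patient A: CrCl = (140 − 52) × 113 / (72 × 4.03) = 9944.0 / 290.16 ≈ 34.3 mL/min
Patient B: CrCl = (140 − 37) × 69.4 / (72 × 0.7) × 0.85 = 7148.2 / 50.40 × 0.85 ≈ 120.6 mL/min
|34.3 − 120.6| = 86.3 mL/min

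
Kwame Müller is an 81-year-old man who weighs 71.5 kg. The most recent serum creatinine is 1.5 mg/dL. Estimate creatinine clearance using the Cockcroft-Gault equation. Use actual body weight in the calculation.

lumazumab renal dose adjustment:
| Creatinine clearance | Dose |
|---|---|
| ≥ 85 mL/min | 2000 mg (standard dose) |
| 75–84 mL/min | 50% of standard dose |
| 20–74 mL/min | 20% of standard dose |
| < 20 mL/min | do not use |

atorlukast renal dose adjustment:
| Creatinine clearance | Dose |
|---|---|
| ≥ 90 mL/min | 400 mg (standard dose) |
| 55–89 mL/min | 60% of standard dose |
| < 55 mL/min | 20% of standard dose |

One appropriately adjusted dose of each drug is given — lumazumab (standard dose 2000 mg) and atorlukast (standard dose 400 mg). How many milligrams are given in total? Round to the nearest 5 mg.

CrCl = (140 − 81) × 71.5 / (72 × 1.5) = 4218.5 / 108.00 ≈ 39.1 mL/min
CrCl ≈ 39 mL/min.
lumazumab: 20–74 mL/min → 20% of 2000 mg = 400 mg.
atorlukast: < 55 mL/min → 20% of 400 mg = 80 mg.
Total = 400 + 80 = 480 mg.

480 mg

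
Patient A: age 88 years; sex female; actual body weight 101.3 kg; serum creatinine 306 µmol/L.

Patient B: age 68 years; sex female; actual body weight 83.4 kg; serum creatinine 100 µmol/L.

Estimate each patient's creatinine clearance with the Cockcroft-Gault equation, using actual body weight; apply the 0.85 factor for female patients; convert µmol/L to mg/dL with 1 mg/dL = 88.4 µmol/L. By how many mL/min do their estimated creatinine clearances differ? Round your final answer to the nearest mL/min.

Patient A: SCr = 306 / 88.4 = 3.462 mg/dL
Patient A: CrCl = (140 − 88) × 101.3 / (72 × 3.462) × 0.85 = 5267.6 / 249.26 × 0.85 ≈ 18.0 mL/min
Patient B: SCr = 100 / 88.4 = 1.131 mg/dL
Patient B: CrCl = (140 − 68) × 83.4 / (72 × 1.131) × 0.85 = 6004.8 / 81.43 × 0.85 ≈ 62.7 mL/min
|18.0 − 62.7| = 44.7 mL/min

45 mL/min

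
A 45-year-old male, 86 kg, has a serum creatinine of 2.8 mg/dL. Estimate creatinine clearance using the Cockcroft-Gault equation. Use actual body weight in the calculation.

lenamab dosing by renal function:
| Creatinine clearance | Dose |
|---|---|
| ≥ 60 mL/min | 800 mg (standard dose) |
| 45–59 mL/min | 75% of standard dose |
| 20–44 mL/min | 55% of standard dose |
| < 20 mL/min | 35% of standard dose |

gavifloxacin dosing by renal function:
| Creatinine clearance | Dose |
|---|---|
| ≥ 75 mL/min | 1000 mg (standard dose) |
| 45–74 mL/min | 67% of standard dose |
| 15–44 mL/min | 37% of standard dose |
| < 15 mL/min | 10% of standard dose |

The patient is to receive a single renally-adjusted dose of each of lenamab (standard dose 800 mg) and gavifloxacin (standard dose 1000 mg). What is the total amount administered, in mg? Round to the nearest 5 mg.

810 mg

CrCl = (140 − 45) × 86 / (72 × 2.8) = 8170.0 / 201.60 ≈ 40.5 mL/min
CrCl ≈ 41 mL/min.
lenamab: 20–44 mL/min → 55% of 800 mg = 440 mg.
gavifloxacin: 15–44 mL/min → 37% of 1000 mg = 370 mg.
Total = 440 + 370 = 810 mg.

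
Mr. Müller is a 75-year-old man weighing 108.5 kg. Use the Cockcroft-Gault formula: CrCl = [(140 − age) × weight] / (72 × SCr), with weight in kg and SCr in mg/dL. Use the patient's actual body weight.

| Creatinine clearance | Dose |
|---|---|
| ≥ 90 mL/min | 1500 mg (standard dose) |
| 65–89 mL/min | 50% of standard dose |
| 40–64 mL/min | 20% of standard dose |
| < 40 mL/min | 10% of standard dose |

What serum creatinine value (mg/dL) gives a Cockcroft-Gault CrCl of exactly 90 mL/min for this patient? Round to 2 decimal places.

1.09 mg/dL

Standard dose requires CrCl ≥ 90 mL/min.
Set (140 − 75) × 108.5 / (72 × SCr) = 90
SCr = (140 − 75) × 108.5 / (72 × 90) = 1.088 mg/dL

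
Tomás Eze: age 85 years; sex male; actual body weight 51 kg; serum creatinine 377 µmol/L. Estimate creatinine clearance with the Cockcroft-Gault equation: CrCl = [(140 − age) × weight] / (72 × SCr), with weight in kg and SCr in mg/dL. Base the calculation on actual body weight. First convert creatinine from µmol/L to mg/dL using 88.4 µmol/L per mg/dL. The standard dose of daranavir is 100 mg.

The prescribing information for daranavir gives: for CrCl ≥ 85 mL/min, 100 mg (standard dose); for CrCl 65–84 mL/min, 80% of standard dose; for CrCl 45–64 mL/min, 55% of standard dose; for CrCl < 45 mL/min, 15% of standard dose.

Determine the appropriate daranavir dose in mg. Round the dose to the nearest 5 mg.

SCr = 377 / 88.4 = 4.265 mg/dL
CrCl = (140 − 85) × 51 / (72 × 4.265) = 2805.0 / 307.08 ≈ 9.1 mL/min
CrCl ≈ 9 mL/min → bracket < 45 mL/min.
15% of 100 mg = 15 mg

15 mg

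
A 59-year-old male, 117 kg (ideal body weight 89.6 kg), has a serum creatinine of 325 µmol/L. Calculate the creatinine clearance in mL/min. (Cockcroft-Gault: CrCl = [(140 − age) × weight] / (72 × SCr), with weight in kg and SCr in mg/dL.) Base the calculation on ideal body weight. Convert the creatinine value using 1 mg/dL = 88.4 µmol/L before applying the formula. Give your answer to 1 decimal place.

SCr = 325 / 88.4 = 3.676 mg/dL
CrCl = (140 − 59) × 89.6 / (72 × 3.676) = 7257.6 / 264.67 ≈ 27.4 mL/min

27.4 mL/min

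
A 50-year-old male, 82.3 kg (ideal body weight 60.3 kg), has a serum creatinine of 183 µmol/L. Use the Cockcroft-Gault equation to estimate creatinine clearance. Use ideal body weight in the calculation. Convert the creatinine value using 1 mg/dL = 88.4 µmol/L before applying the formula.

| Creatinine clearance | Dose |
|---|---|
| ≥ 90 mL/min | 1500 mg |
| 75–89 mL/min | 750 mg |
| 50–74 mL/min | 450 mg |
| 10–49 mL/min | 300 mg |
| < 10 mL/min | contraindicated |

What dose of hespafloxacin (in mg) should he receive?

300 mg

SCr = 183 / 88.4 = 2.07 mg/dL
CrCl = (140 − 50) × 60.3 / (72 × 2.07) = 5427.0 / 149.04 ≈ 36.4 mL/min
CrCl ≈ 36 mL/min → bracket 10–49 mL/min.
Dose for this bracket: 300 mg.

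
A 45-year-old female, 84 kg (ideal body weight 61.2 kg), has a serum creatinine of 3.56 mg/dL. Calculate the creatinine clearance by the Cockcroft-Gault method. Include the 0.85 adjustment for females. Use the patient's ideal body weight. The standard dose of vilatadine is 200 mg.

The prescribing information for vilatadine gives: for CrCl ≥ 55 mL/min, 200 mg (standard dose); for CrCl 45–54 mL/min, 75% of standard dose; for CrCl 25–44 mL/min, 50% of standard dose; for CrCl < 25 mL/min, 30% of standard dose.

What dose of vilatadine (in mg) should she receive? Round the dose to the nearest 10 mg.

60 mg

CrCl = (140 − 45) × 61.2 / (72 × 3.56) × 0.85 = 5814.0 / 256.32 × 0.85 ≈ 19.3 mL/min
CrCl ≈ 19 mL/min → bracket < 25 mL/min.
30% of 200 mg = 60 mg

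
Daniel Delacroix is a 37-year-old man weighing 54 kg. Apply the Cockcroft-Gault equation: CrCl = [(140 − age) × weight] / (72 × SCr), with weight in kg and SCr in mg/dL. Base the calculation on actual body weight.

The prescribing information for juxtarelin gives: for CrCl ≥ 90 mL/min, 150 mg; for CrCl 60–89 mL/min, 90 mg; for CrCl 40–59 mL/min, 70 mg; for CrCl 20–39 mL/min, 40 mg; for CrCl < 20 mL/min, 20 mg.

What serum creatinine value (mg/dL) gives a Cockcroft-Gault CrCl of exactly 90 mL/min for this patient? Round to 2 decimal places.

Standard dose requires CrCl ≥ 90 mL/min.
Set (140 − 37) × 54 / (72 × SCr) = 90
SCr = (140 − 37) × 54 / (72 × 90) = 0.858 mg/dL

0.86 mg/dL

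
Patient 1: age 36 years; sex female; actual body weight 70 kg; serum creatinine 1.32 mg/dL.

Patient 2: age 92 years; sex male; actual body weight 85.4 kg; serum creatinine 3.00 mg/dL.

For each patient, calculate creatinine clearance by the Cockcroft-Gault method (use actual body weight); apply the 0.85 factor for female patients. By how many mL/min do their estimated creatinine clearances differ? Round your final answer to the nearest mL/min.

46 mL/min

Patient 1: CrCl = (140 − 36) × 70 / (72 × 1.32) × 0.85 = 7280.0 / 95.04 × 0.85 ≈ 65.1 mL/min
Patient 2: CrCl = (140 − 92) × 85.4 / (72 × 3) = 4099.2 / 216.00 ≈ 19.0 mL/min
|65.1 − 19.0| = 46.1 mL/min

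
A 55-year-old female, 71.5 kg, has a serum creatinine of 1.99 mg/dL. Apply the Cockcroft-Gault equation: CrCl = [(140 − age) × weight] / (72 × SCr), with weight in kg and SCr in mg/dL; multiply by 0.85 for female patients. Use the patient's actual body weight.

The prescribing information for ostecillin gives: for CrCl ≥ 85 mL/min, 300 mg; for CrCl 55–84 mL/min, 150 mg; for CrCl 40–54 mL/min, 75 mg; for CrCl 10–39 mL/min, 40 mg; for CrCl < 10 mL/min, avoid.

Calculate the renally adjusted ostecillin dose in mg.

CrCl = (140 − 55) × 71.5 / (72 × 1.99) × 0.85 = 6077.5 / 143.28 × 0.85 ≈ 36.1 mL/min
CrCl ≈ 36 mL/min → bracket 10–39 mL/min.
Dose for this bracket: 40 mg.

40 mg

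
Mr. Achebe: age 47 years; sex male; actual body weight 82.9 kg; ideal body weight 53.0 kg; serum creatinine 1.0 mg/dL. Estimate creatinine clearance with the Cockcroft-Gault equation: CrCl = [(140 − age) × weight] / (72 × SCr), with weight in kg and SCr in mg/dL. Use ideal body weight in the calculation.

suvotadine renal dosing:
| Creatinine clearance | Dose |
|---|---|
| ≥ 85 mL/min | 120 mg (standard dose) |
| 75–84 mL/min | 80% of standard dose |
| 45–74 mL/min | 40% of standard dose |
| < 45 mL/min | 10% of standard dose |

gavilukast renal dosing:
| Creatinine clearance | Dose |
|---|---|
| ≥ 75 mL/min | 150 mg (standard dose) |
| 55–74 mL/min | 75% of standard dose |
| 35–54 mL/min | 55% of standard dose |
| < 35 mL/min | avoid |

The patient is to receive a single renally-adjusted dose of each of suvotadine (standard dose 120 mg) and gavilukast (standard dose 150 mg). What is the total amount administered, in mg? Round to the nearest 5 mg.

CrCl = (140 − 47) × 53 / (72 × 1) = 4929.0 / 72.00 ≈ 68.5 mL/min
CrCl ≈ 68 mL/min.
suvotadine: 45–74 mL/min → 40% of 120 mg = 48 mg.
gavilukast: 55–74 mL/min → 75% of 150 mg = 112.5 mg.
Total = 48 + 112.5 = 160.5 mg.

160 mg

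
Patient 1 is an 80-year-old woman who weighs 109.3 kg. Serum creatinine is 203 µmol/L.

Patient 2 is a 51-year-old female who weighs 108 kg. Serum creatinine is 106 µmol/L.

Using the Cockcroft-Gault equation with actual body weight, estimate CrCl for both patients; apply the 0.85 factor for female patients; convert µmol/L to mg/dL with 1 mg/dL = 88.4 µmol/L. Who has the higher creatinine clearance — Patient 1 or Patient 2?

Patient 1: SCr = 203 / 88.4 = 2.296 mg/dL
Patient 1: CrCl = (140 − 80) × 109.3 / (72 × 2.296) × 0.85 = 6558.0 / 165.31 × 0.85 ≈ 33.7 mL/min
Patient 2: SCr = 106 / 88.4 = 1.199 mg/dL
Patient 2: CrCl = (140 − 51) × 108 / (72 × 1.199) × 0.85 = 9612.0 / 86.33 × 0.85 ≈ 94.6 mL/min
33.7 vs 94.6 mL/min → Patient 2 is higher.

Patient 2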